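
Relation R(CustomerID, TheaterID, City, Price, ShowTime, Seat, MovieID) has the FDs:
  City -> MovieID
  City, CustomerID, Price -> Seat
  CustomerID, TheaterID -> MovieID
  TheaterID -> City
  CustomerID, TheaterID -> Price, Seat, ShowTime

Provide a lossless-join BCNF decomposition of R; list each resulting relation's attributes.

Candidate key of the original relation: {CustomerID, TheaterID}.
In {City, CustomerID, MovieID, Price, Seat, ShowTime, TheaterID}, {City} is not a superkey ({City}⁺ restricted to this set is {City, MovieID}), so split on City -> MovieID into {City, MovieID} and {City, CustomerID, Price, Seat, ShowTime, TheaterID}.
{City, MovieID} is in BCNF.
In {City, CustomerID, Price, Seat, ShowTime, TheaterID}, {City, CustomerID, Price} is not a superkey ({City, CustomerID, Price}⁺ restricted to this set is {City, CustomerID, Price, Seat}), so split on City, CustomerID, Price -> Seat into {City, CustomerID, Price, Seat} and {City, CustomerID, Price, ShowTime, TheaterID}.
{City, CustomerID, Price, Seat} is in BCNF.
In {City, CustomerID, Price, ShowTime, TheaterID}, {TheaterID} is not a superkey ({TheaterID}⁺ restricted to this set is {City, TheaterID}), so split on TheaterID -> City into {City, TheaterID} and {CustomerID, Price, ShowTime, TheaterID}.
{City, TheaterID} is in BCNF.
{CustomerID, Price, ShowTime, TheaterID} is in BCNF.

{City, CustomerID, Price, Seat}; {City, MovieID}; {City, TheaterID}; {CustomerID, Price, ShowTime, TheaterID}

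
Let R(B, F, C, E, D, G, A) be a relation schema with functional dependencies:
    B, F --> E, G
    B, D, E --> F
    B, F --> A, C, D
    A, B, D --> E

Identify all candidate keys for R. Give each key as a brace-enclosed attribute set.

No FD produces {B}, so it must be in every candidate key.
Closure of {B, F} is {A, B, C, D, E, F, G}, the whole schema; {B, F} is a candidate key.
Closure of {A, B, D} is {A, B, C, D, E, F, G}, the whole schema; {A, B, D} is a candidate key.
Closure of {B, D, E} is {A, B, C, D, E, F, G}, the whole schema; {B, D, E} is a candidate key.
No proper subset of any of these is a key, and no other minimal superkey exists.

{A, B, D}, {B, D, E}, {B, F}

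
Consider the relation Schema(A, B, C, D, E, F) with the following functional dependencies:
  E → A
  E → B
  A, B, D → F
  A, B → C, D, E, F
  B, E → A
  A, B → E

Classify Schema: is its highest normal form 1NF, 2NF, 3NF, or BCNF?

BCNF

Candidate keys: {A, B}, {E}. Prime attributes: {A, B, E}.
The left-hand side of every FD is a superkey, so BCNF is satisfied.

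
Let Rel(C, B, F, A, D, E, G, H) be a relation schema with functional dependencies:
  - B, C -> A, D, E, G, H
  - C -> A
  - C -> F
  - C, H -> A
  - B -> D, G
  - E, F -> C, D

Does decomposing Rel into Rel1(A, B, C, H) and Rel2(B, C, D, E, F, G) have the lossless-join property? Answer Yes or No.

The shared attributes are {B, C} and {B, C}⁺ = {A, B, C, D, E, F, G, H}.
Rel1 is contained in that closure, so Rel1 ∩ Rel2 -> Rel1 holds and the join is lossless.

Yes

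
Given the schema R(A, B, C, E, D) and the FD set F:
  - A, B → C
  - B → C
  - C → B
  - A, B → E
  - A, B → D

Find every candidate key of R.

{A, B}, {A, C}

No FD produces {A}, so it must be in every candidate key.
{A, B} is a candidate key since {A, B}⁺ = {A, B, C, D, E} covers every attribute.
{A, C} is a candidate key since {A, C}⁺ = {A, B, C, D, E} covers every attribute.
No proper subset of any of these is a key, and no other minimal superkey exists.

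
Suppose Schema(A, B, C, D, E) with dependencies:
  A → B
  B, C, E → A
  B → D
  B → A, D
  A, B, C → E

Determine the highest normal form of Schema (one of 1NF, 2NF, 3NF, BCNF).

Candidate keys: {A, C}, {B, C}. Prime attributes: {A, B, C}.
A → B breaks BCNF: {A}⁺ = {A, B, D}, so {A} is not a superkey.
B → D determines the non-prime attribute {D} from a non-superkey — 3NF is violated.
{A} is a proper subset of the key {A, C}, and {A}⁺ contains the non-prime attribute {D} — a partial dependency, so 2NF is violated.

1NF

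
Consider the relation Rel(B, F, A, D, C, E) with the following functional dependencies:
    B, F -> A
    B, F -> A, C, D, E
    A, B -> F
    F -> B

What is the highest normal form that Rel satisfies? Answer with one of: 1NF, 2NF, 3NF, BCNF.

Candidate keys: {A, B}, {F}. Prime attributes: {A, B, F}.
The left-hand side of every FD is a superkey, so BCNF is satisfied.

BCNF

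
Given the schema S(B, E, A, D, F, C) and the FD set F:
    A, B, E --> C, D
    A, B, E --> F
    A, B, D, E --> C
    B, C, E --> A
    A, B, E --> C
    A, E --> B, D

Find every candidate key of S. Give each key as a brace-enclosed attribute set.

{E} never appears on the right of any FD, so every key must include it.
{A, E}⁺ = {A, B, C, D, E, F} — all of the relation — so {A, E} is a candidate key.
{B, C, E}⁺ = {A, B, C, D, E, F} — all of the relation — so {B, C, E} is a candidate key.
No proper subset of any of these is a key, and no other minimal superkey exists.

{A, E}, {B, C, E}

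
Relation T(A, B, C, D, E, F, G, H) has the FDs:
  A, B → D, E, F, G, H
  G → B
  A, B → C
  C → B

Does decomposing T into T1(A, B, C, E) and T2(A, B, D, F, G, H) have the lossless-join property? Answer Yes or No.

The shared attributes are {A, B} and {A, B}⁺ = {A, B, C, D, E, F, G, H}.
T1 is contained in that closure, so T1 ∩ T2 → T1 holds and the join is lossless.

Yes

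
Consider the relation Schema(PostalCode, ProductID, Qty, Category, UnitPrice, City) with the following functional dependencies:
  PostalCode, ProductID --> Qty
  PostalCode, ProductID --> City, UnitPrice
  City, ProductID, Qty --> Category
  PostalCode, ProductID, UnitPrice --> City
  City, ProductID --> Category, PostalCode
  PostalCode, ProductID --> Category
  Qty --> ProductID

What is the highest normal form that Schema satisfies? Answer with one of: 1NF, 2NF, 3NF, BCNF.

3NF

Candidate keys: {City, ProductID}, {City, Qty}, {PostalCode, ProductID}, {PostalCode, Qty}. Prime attributes: {City, PostalCode, ProductID, Qty}.
Qty --> ProductID: {Qty}⁺ = {ProductID, Qty}, which is not all of the attributes, so the left side is not a superkey — BCNF is violated.
Its right-hand attributes {ProductID} are all prime, as are those of every other non-superkey FD — the relation is in 3NF.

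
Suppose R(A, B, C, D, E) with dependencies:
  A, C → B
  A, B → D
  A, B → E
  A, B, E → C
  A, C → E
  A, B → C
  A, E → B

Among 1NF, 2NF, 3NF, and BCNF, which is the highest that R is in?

Candidate keys: {A, B}, {A, C}, {A, E}. Prime attributes: {A, B, C, E}.
Each dependency's left side is a superkey — BCNF holds.

BCNF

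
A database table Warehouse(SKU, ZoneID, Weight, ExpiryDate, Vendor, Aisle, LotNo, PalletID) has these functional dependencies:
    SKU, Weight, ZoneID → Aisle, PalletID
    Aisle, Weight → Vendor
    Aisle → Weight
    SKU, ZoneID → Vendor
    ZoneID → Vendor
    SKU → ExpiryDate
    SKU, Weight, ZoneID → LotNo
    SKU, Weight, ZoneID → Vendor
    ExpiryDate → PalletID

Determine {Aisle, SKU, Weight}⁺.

{Aisle, ExpiryDate, PalletID, SKU, Vendor, Weight}

Start with {Aisle, SKU, Weight}.
Aisle, Weight → Vendor applies; add {Vendor} → now {Aisle, SKU, Vendor, Weight}.
SKU → ExpiryDate applies; add {ExpiryDate} → now {Aisle, ExpiryDate, SKU, Vendor, Weight}.
ExpiryDate → PalletID applies; add {PalletID} → now {Aisle, ExpiryDate, PalletID, SKU, Vendor, Weight}.
No further FD applies.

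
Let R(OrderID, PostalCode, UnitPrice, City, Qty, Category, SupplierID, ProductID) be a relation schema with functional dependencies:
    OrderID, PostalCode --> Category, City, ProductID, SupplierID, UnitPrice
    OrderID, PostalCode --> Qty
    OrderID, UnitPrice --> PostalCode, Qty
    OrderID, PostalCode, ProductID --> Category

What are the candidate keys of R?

{OrderID} never appears on the right of any FD, so every key must include it.
{OrderID, PostalCode}⁺ = {Category, City, OrderID, PostalCode, ProductID, Qty, SupplierID, UnitPrice}, which is every attribute, so {OrderID, PostalCode} is a candidate key.
{OrderID, UnitPrice}⁺ = {Category, City, OrderID, PostalCode, ProductID, Qty, SupplierID, UnitPrice}, which is every attribute, so {OrderID, UnitPrice} is a candidate key.
No proper subset of any of these is a key, and no other minimal superkey exists.

{OrderID, PostalCode}, {OrderID, UnitPrice}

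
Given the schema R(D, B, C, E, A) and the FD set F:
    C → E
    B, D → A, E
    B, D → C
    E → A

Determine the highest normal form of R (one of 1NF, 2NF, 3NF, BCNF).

2NF

Candidate key: {B, D}. Prime attributes: {B, D}.
C → E breaks BCNF: {C}⁺ = {A, C, E}, so {C} is not a superkey.
C → E has non-prime {E} on the right and a non-superkey on the left, so 3NF fails.
Checking every proper subset of each key, none determines a non-prime attribute — 2NF is satisfied.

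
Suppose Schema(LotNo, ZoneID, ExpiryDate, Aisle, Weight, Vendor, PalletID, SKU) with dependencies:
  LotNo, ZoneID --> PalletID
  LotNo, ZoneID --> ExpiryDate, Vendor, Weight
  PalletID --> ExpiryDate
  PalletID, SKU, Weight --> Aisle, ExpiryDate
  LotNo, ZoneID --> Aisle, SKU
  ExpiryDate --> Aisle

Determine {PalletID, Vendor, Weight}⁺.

Start with {PalletID, Vendor, Weight}.
PalletID --> ExpiryDate applies; add {ExpiryDate} → now {ExpiryDate, PalletID, Vendor, Weight}.
ExpiryDate --> Aisle applies; add {Aisle} → now {Aisle, ExpiryDate, PalletID, Vendor, Weight}.
No further FD applies.

{Aisle, ExpiryDate, PalletID, Vendor, Weight}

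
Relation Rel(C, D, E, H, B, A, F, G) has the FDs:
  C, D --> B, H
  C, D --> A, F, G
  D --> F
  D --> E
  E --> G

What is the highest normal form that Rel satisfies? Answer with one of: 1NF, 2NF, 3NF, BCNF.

Candidate key: {C, D}. Prime attributes: {C, D}.
D --> F breaks BCNF: {D}⁺ = {D, E, F, G}, so {D} is not a superkey.
Because {F} is non-prime and the left side of D --> F is not a superkey, the relation is not in 3NF.
Since {D} ⊂ {C, D} and {D}⁺ ⊇ {E, F, G} with {E, F, G} non-prime, there is a partial dependency; 2NF fails.

1NF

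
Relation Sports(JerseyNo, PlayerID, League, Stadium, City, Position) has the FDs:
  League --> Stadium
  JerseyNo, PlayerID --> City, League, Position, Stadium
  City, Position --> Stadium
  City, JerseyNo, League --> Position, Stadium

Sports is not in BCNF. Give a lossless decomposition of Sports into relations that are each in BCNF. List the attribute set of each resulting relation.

{City, JerseyNo, League, PlayerID}; {City, JerseyNo, League, Position}; {League, Stadium}

Candidate key of the original relation: {JerseyNo, PlayerID}.
Within {City, JerseyNo, League, PlayerID, Position, Stadium}: {League}⁺ ∩ {City, JerseyNo, League, PlayerID, Position, Stadium} = {League, Stadium}, not the whole set, so League --> Stadium violates BCNF; decompose into {League, Stadium} and {City, JerseyNo, League, PlayerID, Position}.
{League, Stadium}: every determinant is a superkey — BCNF.
Within {City, JerseyNo, League, PlayerID, Position}: {City, JerseyNo, League}⁺ ∩ {City, JerseyNo, League, PlayerID, Position} = {City, JerseyNo, League, Position}, not the whole set, so City, JerseyNo, League --> Position violates BCNF; decompose into {City, JerseyNo, League, Position} and {City, JerseyNo, League, PlayerID}.
{City, JerseyNo, League, Position}: every determinant is a superkey — BCNF.
{City, JerseyNo, League, PlayerID}: every determinant is a superkey — BCNF.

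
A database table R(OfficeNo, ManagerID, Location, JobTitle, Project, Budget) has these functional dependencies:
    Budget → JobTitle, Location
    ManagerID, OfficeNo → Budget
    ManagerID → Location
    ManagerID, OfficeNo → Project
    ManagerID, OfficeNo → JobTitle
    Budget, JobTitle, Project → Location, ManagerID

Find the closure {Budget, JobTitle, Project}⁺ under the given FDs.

Start with {Budget, JobTitle, Project}.
Budget → JobTitle, Location applies; add {Location} → now {Budget, JobTitle, Location, Project}.
Budget, JobTitle, Project → Location, ManagerID applies; add {ManagerID} → now {Budget, JobTitle, Location, ManagerID, Project}.
No further FD applies.

{Budget, JobTitle, Location, ManagerID, Project}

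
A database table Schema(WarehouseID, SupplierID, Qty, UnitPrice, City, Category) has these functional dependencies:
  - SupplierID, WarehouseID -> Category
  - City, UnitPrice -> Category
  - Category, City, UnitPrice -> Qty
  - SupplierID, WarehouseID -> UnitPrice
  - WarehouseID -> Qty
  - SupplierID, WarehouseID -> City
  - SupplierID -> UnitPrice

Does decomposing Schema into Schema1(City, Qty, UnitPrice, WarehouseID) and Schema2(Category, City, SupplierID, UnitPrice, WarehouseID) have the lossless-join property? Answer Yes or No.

Common attributes: {City, UnitPrice, WarehouseID}; their closure is {Category, City, Qty, UnitPrice, WarehouseID}.
Schema1 is contained in that closure, so Schema1 ∩ Schema2 -> Schema1 holds and the join is lossless.

Yes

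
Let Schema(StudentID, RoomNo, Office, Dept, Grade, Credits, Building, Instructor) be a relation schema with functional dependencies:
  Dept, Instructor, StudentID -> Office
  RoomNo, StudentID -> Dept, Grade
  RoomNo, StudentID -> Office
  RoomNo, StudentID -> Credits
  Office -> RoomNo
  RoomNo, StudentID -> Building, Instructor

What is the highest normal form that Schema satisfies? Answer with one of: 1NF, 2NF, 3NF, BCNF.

3NF

Candidate keys: {Dept, Instructor, StudentID}, {Office, StudentID}, {RoomNo, StudentID}. Prime attributes: {Dept, Instructor, Office, RoomNo, StudentID}.
For Office -> RoomNo we have {Office}⁺ = {Office, RoomNo}; {Office} is not a superkey, so BCNF fails.
But every attribute on its right side ({RoomNo}) is prime, and the same holds for every other non-superkey FD, so 3NF still holds.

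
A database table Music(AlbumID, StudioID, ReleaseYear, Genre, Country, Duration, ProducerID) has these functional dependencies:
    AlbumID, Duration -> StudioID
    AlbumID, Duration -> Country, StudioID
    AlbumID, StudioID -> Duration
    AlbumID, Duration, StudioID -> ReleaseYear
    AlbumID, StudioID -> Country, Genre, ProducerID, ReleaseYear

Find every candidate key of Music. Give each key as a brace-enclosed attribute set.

{AlbumID, Duration}, {AlbumID, StudioID}

Attributes never on any right-hand side: {AlbumID} — every candidate key must contain it.
{AlbumID, Duration} is a candidate key since {AlbumID, Duration}⁺ = {AlbumID, Country, Duration, Genre, ProducerID, ReleaseYear, StudioID} covers every attribute.
{AlbumID, StudioID} is a candidate key since {AlbumID, StudioID}⁺ = {AlbumID, Country, Duration, Genre, ProducerID, ReleaseYear, StudioID} covers every attribute.
Any other superkey properly contains one of these, so there are no further candidate keys.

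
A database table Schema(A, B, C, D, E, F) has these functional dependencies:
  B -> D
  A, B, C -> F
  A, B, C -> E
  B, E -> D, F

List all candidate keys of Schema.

{A, B, C}

No FD produces {A, B, C}, so they must be in every candidate key.
{A, B, C}⁺ = {A, B, C, D, E, F}, which is every attribute, so {A, B, C} is a candidate key.
No smaller or unrelated set reaches every attribute, so there are no other keys.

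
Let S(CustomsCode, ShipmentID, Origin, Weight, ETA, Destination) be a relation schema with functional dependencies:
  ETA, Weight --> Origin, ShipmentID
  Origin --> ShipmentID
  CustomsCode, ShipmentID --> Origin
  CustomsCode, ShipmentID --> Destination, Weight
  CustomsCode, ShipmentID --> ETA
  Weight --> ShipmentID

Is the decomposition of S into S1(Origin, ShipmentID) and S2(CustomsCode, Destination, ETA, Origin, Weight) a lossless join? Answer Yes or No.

Yes

The shared attributes are {Origin} and {Origin}⁺ = {Origin, ShipmentID}.
S1 is contained in that closure, so S1 ∩ S2 --> S1 holds and the join is lossless.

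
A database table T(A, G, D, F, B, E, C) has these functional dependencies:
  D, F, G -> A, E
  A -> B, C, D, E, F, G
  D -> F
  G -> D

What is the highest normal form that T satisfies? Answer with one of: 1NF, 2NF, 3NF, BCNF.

2NF

Candidate keys: {A}, {G}. Prime attributes: {A, G}.
D -> F breaks BCNF: {D}⁺ = {D, F}, so {D} is not a superkey.
Because {F} is non-prime and the left side of D -> F is not a superkey, the relation is not in 3NF.
Every candidate key is a single attribute, so no partial dependency is possible; 2NF holds.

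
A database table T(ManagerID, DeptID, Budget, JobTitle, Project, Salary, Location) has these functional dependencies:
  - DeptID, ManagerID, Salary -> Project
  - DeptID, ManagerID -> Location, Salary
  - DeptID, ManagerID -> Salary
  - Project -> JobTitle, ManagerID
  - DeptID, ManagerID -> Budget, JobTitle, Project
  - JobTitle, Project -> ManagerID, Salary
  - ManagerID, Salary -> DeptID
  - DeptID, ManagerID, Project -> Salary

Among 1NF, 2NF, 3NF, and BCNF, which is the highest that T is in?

BCNF

Candidate keys: {DeptID, ManagerID}, {ManagerID, Salary}, {Project}. Prime attributes: {DeptID, ManagerID, Project, Salary}.
The left-hand side of every FD is a superkey, so BCNF is satisfied.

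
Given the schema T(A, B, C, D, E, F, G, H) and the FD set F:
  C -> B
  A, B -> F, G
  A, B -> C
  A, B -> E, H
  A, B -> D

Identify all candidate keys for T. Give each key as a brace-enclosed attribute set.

{A} never appears on the right of any FD, so every key must include it.
{A, B} is a candidate key since {A, B}⁺ = {A, B, C, D, E, F, G, H} covers every attribute.
{A, C} is a candidate key since {A, C}⁺ = {A, B, C, D, E, F, G, H} covers every attribute.
Any other superkey properly contains one of these, so there are no further candidate keys.

{A, B}, {A, C}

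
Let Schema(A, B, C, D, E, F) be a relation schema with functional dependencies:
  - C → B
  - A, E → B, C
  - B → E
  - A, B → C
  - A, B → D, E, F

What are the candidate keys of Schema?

{A, B}, {A, C}, {A, E}

{A} never appears on the right of any FD, so every key must include it.
{A, B} is a candidate key since {A, B}⁺ = {A, B, C, D, E, F} covers every attribute.
{A, C} is a candidate key since {A, C}⁺ = {A, B, C, D, E, F} covers every attribute.
{A, E} is a candidate key since {A, E}⁺ = {A, B, C, D, E, F} covers every attribute.
Any other superkey properly contains one of these, so there are no further candidate keys.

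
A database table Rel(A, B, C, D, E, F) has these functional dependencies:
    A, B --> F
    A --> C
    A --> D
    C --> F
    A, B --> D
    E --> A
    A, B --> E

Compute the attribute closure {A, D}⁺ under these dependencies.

Start with {A, D}.
A --> C applies; add {C} → now {A, C, D}.
C --> F applies; add {F} → now {A, C, D, F}.
No further FD applies.

{A, C, D, F}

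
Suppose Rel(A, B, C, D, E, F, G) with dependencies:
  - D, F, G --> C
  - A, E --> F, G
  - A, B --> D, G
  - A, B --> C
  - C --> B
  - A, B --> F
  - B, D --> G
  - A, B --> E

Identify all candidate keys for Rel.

No FD produces {A}, so it must be in every candidate key.
{A, B}⁺ = {A, B, C, D, E, F, G}, which is every attribute, so {A, B} is a candidate key.
{A, C}⁺ = {A, B, C, D, E, F, G}, which is every attribute, so {A, C} is a candidate key.
{A, D, E}⁺ = {A, B, C, D, E, F, G}, which is every attribute, so {A, D, E} is a candidate key.
{A, D, F, G}⁺ = {A, B, C, D, E, F, G}, which is every attribute, so {A, D, F, G} is a candidate key.
No proper subset of any of these is a key, and no other minimal superkey exists.

{A, B}, {A, C}, {A, D, E}, {A, D, F, G}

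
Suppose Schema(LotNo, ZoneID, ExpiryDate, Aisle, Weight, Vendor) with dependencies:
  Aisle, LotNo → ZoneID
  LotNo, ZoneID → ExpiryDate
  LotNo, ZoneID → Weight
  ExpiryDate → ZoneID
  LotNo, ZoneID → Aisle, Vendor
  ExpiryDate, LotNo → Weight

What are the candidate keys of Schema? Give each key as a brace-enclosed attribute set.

{Aisle, LotNo}, {ExpiryDate, LotNo}, {LotNo, ZoneID}

No FD produces {LotNo}, so it must be in every candidate key.
{Aisle, LotNo} is a candidate key since {Aisle, LotNo}⁺ = {Aisle, ExpiryDate, LotNo, Vendor, Weight, ZoneID} covers every attribute.
{ExpiryDate, LotNo} is a candidate key since {ExpiryDate, LotNo}⁺ = {Aisle, ExpiryDate, LotNo, Vendor, Weight, ZoneID} covers every attribute.
{LotNo, ZoneID} is a candidate key since {LotNo, ZoneID}⁺ = {Aisle, ExpiryDate, LotNo, Vendor, Weight, ZoneID} covers every attribute.
No proper subset of any of these is a key, and no other minimal superkey exists.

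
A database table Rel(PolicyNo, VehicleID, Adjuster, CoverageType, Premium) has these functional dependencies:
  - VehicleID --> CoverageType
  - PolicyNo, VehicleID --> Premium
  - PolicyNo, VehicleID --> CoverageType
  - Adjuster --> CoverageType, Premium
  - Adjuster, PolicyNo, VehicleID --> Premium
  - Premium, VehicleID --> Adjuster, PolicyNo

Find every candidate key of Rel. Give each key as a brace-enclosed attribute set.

No FD produces {VehicleID}, so it must be in every candidate key.
Closure of {Adjuster, VehicleID} is {Adjuster, CoverageType, PolicyNo, Premium, VehicleID}, the whole schema; {Adjuster, VehicleID} is a candidate key.
Closure of {PolicyNo, VehicleID} is {Adjuster, CoverageType, PolicyNo, Premium, VehicleID}, the whole schema; {PolicyNo, VehicleID} is a candidate key.
Closure of {Premium, VehicleID} is {Adjuster, CoverageType, PolicyNo, Premium, VehicleID}, the whole schema; {Premium, VehicleID} is a candidate key.
Any other superkey properly contains one of these, so there are no further candidate keys.

{Adjuster, VehicleID}, {PolicyNo, VehicleID}, {Premium, VehicleID}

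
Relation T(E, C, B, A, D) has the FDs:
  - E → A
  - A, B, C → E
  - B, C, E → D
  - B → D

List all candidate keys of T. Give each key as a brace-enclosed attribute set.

{A, B, C}, {B, C, E}

No FD produces {B, C}, so they must be in every candidate key.
{A, B, C}⁺ = {A, B, C, D, E}, which is every attribute, so {A, B, C} is a candidate key.
{B, C, E}⁺ = {A, B, C, D, E}, which is every attribute, so {B, C, E} is a candidate key.
Any other superkey properly contains one of these, so there are no further candidate keys.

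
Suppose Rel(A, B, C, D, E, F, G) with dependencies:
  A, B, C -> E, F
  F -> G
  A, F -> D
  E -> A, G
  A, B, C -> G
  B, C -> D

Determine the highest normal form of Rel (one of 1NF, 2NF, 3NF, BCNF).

1NF

Candidate keys: {A, B, C}, {B, C, E}. Prime attributes: {A, B, C, E}.
For F -> G we have {F}⁺ = {F, G}; {F} is not a superkey, so BCNF fails.
F -> G has non-prime {G} on the right and a non-superkey on the left, so 3NF fails.
{B, C} is a proper subset of the key {A, B, C}, and {B, C}⁺ contains the non-prime attribute {D} — a partial dependency, so 2NF is violated.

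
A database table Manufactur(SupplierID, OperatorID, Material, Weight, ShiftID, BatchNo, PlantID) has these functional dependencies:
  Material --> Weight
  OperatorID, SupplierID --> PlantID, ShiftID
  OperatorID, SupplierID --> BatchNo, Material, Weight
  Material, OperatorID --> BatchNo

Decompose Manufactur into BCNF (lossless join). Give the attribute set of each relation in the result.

Candidate key of the original relation: {OperatorID, SupplierID}.
Within {BatchNo, Material, OperatorID, PlantID, ShiftID, SupplierID, Weight}: {Material}⁺ ∩ {BatchNo, Material, OperatorID, PlantID, ShiftID, SupplierID, Weight} = {Material, Weight}, not the whole set, so Material --> Weight violates BCNF; decompose into {Material, Weight} and {BatchNo, Material, OperatorID, PlantID, ShiftID, SupplierID}.
{Material, Weight}: every determinant is a superkey — BCNF.
Within {BatchNo, Material, OperatorID, PlantID, ShiftID, SupplierID}: {Material, OperatorID}⁺ ∩ {BatchNo, Material, OperatorID, PlantID, ShiftID, SupplierID} = {BatchNo, Material, OperatorID}, not the whole set, so Material, OperatorID --> BatchNo violates BCNF; decompose into {BatchNo, Material, OperatorID} and {Material, OperatorID, PlantID, ShiftID, SupplierID}.
{BatchNo, Material, OperatorID}: every determinant is a superkey — BCNF.
{Material, OperatorID, PlantID, ShiftID, SupplierID}: every determinant is a superkey — BCNF.

{BatchNo, Material, OperatorID}; {Material, OperatorID, PlantID, ShiftID, SupplierID}; {Material, Weight}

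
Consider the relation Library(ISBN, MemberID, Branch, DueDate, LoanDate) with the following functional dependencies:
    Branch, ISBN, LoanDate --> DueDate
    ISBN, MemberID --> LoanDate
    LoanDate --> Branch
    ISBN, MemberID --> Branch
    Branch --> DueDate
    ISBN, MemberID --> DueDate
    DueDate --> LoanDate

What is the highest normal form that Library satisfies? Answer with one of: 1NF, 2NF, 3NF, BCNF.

Candidate key: {ISBN, MemberID}. Prime attributes: {ISBN, MemberID}.
Branch, ISBN, LoanDate --> DueDate breaks BCNF: {Branch, ISBN, LoanDate}⁺ = {Branch, DueDate, ISBN, LoanDate}, so {Branch, ISBN, LoanDate} is not a superkey.
Because {DueDate} is non-prime and the left side of Branch, ISBN, LoanDate --> DueDate is not a superkey, the relation is not in 3NF.
No proper subset of a key has a non-prime attribute in its closure, so there is no partial dependency; 2NF holds.

2NF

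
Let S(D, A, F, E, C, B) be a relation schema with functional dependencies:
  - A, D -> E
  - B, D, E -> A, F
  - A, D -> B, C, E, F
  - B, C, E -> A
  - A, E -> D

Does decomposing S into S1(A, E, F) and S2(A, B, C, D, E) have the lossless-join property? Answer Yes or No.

Common attributes: {A, E}; their closure is {A, B, C, D, E, F}.
Since S1 ⊆ {A, B, C, D, E, F}, the intersection is a superkey of S1; the decomposition is lossless.

Yes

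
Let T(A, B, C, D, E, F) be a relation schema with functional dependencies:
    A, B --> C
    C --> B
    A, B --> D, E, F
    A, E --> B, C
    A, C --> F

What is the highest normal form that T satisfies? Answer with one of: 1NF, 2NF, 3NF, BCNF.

3NF

Candidate keys: {A, B}, {A, C}, {A, E}. Prime attributes: {A, B, C, E}.
C --> B breaks BCNF: {C}⁺ = {B, C}, so {C} is not a superkey.
Its right-hand attributes {B} are all prime, as are those of every other non-superkey FD — the relation is in 3NF.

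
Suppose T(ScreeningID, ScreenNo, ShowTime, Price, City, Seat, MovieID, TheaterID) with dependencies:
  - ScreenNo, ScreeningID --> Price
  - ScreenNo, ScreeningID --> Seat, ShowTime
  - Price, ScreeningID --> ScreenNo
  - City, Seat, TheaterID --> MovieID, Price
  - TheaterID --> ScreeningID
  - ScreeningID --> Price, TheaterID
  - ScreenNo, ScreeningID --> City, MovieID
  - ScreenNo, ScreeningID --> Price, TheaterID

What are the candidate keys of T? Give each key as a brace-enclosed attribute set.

{ScreeningID}, {TheaterID}

{ScreeningID}⁺ = {City, MovieID, Price, ScreenNo, ScreeningID, Seat, ShowTime, TheaterID}, which is every attribute, so {ScreeningID} is a candidate key.
{TheaterID}⁺ = {City, MovieID, Price, ScreenNo, ScreeningID, Seat, ShowTime, TheaterID}, which is every attribute, so {TheaterID} is a candidate key.
No proper subset of any of these is a key, and no other minimal superkey exists.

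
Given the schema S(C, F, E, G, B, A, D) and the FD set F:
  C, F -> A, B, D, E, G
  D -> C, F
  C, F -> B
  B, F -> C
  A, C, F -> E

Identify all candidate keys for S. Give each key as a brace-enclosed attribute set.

{B, F}, {C, F}, {D}

{D} is a candidate key since {D}⁺ = {A, B, C, D, E, F, G} covers every attribute.
{B, F} is a candidate key since {B, F}⁺ = {A, B, C, D, E, F, G} covers every attribute.
{C, F} is a candidate key since {C, F}⁺ = {A, B, C, D, E, F, G} covers every attribute.
These are minimal and exhaustive — every other superkey contains one of them.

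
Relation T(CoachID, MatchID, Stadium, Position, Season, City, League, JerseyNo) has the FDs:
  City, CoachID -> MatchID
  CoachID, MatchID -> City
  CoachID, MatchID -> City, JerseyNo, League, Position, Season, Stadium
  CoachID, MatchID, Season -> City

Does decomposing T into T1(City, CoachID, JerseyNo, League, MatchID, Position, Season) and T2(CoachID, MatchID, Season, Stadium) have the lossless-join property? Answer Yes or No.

Common attributes: {CoachID, MatchID, Season}; their closure is {City, CoachID, JerseyNo, League, MatchID, Position, Season, Stadium}.
T1 is contained in that closure, so T1 ∩ T2 -> T1 holds and the join is lossless.

Yes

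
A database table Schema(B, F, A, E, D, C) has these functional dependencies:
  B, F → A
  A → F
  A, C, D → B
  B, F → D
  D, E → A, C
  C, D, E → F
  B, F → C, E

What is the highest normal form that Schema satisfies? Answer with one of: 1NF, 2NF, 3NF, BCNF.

Candidate keys: {A, B}, {A, C, D}, {B, F}, {D, E}. Prime attributes: {A, B, C, D, E, F}.
A → F: {A}⁺ = {A, F}, which is not all of the attributes, so the left side is not a superkey — BCNF is violated.
Since {F} ⊆ prime attributes and every other non-superkey FD also has a prime right side, the schema is in 3NF.

3NF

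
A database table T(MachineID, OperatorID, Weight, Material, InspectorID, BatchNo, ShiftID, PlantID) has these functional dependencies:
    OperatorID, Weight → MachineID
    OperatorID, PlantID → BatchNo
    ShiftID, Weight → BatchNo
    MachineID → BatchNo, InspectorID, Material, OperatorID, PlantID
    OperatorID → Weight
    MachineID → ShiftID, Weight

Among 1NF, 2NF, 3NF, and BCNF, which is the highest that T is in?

Candidate keys: {MachineID}, {OperatorID}. Prime attributes: {MachineID, OperatorID}.
ShiftID, Weight → BatchNo: {ShiftID, Weight}⁺ = {BatchNo, ShiftID, Weight}, which is not all of the attributes, so the left side is not a superkey — BCNF is violated.
ShiftID, Weight → BatchNo determines the non-prime attribute {BatchNo} from a non-superkey — 3NF is violated.
With only single-attribute keys there can be no partial dependency, so 2NF holds.

2NF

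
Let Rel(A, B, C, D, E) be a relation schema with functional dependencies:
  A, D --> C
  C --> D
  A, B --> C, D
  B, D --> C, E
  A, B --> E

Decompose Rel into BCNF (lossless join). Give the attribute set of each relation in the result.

{A, B, D}; {A, C}; {B, D, E}; {C, D}

Candidate key of the original relation: {A, B}.
In {A, B, C, D, E}, {A, D} is not a superkey ({A, D}⁺ restricted to this set is {A, C, D}), so split on A, D --> C into {A, C, D} and {A, B, D, E}.
In {A, C, D}, {C} is not a superkey ({C}⁺ restricted to this set is {C, D}), so split on C --> D into {C, D} and {A, C}.
{C, D} is in BCNF.
{A, C} is in BCNF.
In {A, B, D, E}, {B, D} is not a superkey ({B, D}⁺ restricted to this set is {B, D, E}), so split on B, D --> E into {B, D, E} and {A, B, D}.
{B, D, E} is in BCNF.
{A, B, D} is in BCNF.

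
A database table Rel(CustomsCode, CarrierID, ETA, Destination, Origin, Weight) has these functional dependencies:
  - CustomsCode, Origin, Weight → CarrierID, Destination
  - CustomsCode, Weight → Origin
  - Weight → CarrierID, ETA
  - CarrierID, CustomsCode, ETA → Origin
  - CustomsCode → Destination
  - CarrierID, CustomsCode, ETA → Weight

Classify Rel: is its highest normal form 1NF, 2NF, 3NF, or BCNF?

1NF

Candidate keys: {CarrierID, CustomsCode, ETA}, {CustomsCode, Weight}. Prime attributes: {CarrierID, CustomsCode, ETA, Weight}.
For Weight → CarrierID, ETA we have {Weight}⁺ = {CarrierID, ETA, Weight}; {Weight} is not a superkey, so BCNF fails.
CustomsCode → Destination determines the non-prime attribute {Destination} from a non-superkey — 3NF is violated.
The proper key subset {CustomsCode} of {CustomsCode, Weight} determines non-prime {Destination}, so the relation is not even in 2NF.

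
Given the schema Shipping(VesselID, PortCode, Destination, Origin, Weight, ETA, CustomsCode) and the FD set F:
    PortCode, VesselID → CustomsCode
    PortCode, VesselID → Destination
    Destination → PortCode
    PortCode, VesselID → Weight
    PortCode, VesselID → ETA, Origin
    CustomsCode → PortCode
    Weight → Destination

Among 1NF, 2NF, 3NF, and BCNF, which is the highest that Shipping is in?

3NF

Candidate keys: {CustomsCode, VesselID}, {Destination, VesselID}, {PortCode, VesselID}, {VesselID, Weight}. Prime attributes: {CustomsCode, Destination, PortCode, VesselID, Weight}.
Destination → PortCode: {Destination}⁺ = {Destination, PortCode}, which is not all of the attributes, so the left side is not a superkey — BCNF is violated.
Since {PortCode} ⊆ prime attributes and every other non-superkey FD also has a prime right side, the schema is in 3NF.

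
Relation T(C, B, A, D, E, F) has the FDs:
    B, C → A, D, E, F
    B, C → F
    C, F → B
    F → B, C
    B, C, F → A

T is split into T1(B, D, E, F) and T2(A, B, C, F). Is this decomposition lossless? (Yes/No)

Yes

T1 ∩ T2 = {B, F}; its closure under F is {A, B, C, D, E, F}.
T1 is contained in that closure, so T1 ∩ T2 → T1 holds and the join is lossless.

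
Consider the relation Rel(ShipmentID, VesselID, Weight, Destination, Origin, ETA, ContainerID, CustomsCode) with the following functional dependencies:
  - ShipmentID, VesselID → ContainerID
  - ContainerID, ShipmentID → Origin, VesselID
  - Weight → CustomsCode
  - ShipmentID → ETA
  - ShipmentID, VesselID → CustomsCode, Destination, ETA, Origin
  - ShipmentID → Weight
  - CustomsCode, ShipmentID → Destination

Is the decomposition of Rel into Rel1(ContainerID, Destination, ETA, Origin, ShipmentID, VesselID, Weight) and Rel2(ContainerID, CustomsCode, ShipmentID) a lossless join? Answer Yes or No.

Yes

Common attributes: {ContainerID, ShipmentID}; their closure is {ContainerID, CustomsCode, Destination, ETA, Origin, ShipmentID, VesselID, Weight}.
Since Rel1 ⊆ {ContainerID, CustomsCode, Destination, ETA, Origin, ShipmentID, VesselID, Weight}, the intersection is a superkey of Rel1; the decomposition is lossless.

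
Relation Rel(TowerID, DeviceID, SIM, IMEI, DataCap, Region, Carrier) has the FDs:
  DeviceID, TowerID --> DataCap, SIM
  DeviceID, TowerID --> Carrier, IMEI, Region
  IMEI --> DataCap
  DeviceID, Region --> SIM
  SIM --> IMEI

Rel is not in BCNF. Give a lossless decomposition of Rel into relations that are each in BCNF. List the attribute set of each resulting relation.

Candidate key of the original relation: {DeviceID, TowerID}.
In {Carrier, DataCap, DeviceID, IMEI, Region, SIM, TowerID}, {IMEI} is not a superkey ({IMEI}⁺ restricted to this set is {DataCap, IMEI}), so split on IMEI --> DataCap into {DataCap, IMEI} and {Carrier, DeviceID, IMEI, Region, SIM, TowerID}.
{DataCap, IMEI}: every determinant is a superkey — BCNF.
In {Carrier, DeviceID, IMEI, Region, SIM, TowerID}, {DeviceID, Region} is not a superkey ({DeviceID, Region}⁺ restricted to this set is {DeviceID, IMEI, Region, SIM}), so split on DeviceID, Region --> IMEI, SIM into {DeviceID, IMEI, Region, SIM} and {Carrier, DeviceID, Region, TowerID}.
In {DeviceID, IMEI, Region, SIM}, {SIM} is not a superkey ({SIM}⁺ restricted to this set is {IMEI, SIM}), so split on SIM --> IMEI into {IMEI, SIM} and {DeviceID, Region, SIM}.
{IMEI, SIM}: every determinant is a superkey — BCNF.
{DeviceID, Region, SIM}: every determinant is a superkey — BCNF.
{Carrier, DeviceID, Region, TowerID}: every determinant is a superkey — BCNF.

{Carrier, DeviceID, Region, TowerID}; {DataCap, IMEI}; {DeviceID, Region, SIM}; {IMEI, SIM}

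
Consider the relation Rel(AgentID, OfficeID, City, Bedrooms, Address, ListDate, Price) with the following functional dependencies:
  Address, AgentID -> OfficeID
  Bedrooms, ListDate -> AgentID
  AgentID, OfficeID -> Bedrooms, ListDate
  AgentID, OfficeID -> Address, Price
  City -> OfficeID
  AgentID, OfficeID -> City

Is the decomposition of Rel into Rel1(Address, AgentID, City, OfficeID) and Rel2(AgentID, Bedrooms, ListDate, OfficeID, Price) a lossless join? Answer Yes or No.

Common attributes: {AgentID, OfficeID}; their closure is {Address, AgentID, Bedrooms, City, ListDate, OfficeID, Price}.
Since Rel1 ⊆ {Address, AgentID, Bedrooms, City, ListDate, OfficeID, Price}, the intersection is a superkey of Rel1; the decomposition is lossless.

Yes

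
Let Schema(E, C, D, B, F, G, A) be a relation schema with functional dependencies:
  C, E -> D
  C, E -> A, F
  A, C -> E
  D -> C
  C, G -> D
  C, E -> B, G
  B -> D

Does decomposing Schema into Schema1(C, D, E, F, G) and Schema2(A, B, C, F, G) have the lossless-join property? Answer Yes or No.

The shared attributes are {C, F, G} and {C, F, G}⁺ = {C, D, F, G}.
Neither Schema1 nor Schema2 is contained in that closure, so the decomposition is lossy.

No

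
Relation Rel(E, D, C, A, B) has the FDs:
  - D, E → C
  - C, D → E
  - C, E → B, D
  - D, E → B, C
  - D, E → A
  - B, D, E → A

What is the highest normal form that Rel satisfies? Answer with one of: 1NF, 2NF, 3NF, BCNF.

Candidate keys: {C, D}, {C, E}, {D, E}. Prime attributes: {C, D, E}.
Every FD has a superkey on the left, so the relation is in BCNF.

BCNF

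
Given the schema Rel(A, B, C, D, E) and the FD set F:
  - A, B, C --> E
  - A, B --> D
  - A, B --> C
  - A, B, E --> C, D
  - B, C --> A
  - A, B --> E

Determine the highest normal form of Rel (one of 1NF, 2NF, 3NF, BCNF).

BCNF

Candidate keys: {A, B}, {B, C}. Prime attributes: {A, B, C}.
Each dependency's left side is a superkey — BCNF holds.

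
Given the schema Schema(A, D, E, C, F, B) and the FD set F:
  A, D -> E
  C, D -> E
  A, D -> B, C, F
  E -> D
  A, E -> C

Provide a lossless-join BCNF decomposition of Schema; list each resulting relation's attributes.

Candidate keys of the original relation: {A, D}, {A, E}.
{A, B, C, D, E, F}: {C, D} determines {C, D, E} here but is not a superkey — split on C, D -> E, giving {C, D, E} and {A, B, C, D, F}.
{C, D, E}: {E} determines {D, E} here but is not a superkey — split on E -> D, giving {D, E} and {C, E}.
{D, E}: every determinant is a superkey — BCNF.
{C, E}: every determinant is a superkey — BCNF.
{A, B, C, D, F}: every determinant is a superkey — BCNF.

{A, B, C, D, F}; {C, E}; {D, E}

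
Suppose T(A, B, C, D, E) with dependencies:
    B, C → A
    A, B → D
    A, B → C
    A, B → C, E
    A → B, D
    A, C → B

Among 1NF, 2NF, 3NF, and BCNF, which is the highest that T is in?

Candidate keys: {A}, {B, C}. Prime attributes: {A, B, C}.
Each dependency's left side is a superkey — BCNF holds.

BCNF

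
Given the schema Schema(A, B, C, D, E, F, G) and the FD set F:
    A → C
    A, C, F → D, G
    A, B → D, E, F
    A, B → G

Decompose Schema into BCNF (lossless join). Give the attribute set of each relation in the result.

Candidate key of the original relation: {A, B}.
In {A, B, C, D, E, F, G}, {A} is not a superkey ({A}⁺ restricted to this set is {A, C}), so split on A → C into {A, C} and {A, B, D, E, F, G}.
{A, C} has no BCNF violation.
In {A, B, D, E, F, G}, {A, F} is not a superkey ({A, F}⁺ restricted to this set is {A, D, F, G}), so split on A, F → D, G into {A, D, F, G} and {A, B, E, F}.
{A, D, F, G} has no BCNF violation.
{A, B, E, F} has no BCNF violation.

{A, B, E, F}; {A, C}; {A, D, F, G}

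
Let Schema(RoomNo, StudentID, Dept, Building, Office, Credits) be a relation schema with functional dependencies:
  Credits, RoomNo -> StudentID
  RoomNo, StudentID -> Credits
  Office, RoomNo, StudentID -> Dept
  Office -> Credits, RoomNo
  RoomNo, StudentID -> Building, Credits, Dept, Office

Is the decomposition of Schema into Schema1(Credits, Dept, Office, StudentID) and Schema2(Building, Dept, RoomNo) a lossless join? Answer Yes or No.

Schema1 ∩ Schema2 = {Dept}; its closure under F is {Dept}.
Schema1 ⊄ {Dept} and Schema2 ⊄ {Dept}, so the split is lossy.

No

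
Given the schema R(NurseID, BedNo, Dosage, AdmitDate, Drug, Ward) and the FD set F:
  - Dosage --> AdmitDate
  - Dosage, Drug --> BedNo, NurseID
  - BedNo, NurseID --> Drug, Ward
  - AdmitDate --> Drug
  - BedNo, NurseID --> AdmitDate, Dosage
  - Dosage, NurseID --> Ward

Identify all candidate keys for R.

Closure of {Dosage} is {AdmitDate, BedNo, Dosage, Drug, NurseID, Ward}, the whole schema; {Dosage} is a candidate key.
Closure of {BedNo, NurseID} is {AdmitDate, BedNo, Dosage, Drug, NurseID, Ward}, the whole schema; {BedNo, NurseID} is a candidate key.
Any other superkey properly contains one of these, so there are no further candidate keys.

{BedNo, NurseID}, {Dosage}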